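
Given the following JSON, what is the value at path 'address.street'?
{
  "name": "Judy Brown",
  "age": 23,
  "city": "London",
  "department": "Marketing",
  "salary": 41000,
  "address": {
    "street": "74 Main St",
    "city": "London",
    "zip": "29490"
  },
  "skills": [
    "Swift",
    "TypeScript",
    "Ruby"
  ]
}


Query: address.street
Path: address -> street
Value: 74 Main St

74 Main St


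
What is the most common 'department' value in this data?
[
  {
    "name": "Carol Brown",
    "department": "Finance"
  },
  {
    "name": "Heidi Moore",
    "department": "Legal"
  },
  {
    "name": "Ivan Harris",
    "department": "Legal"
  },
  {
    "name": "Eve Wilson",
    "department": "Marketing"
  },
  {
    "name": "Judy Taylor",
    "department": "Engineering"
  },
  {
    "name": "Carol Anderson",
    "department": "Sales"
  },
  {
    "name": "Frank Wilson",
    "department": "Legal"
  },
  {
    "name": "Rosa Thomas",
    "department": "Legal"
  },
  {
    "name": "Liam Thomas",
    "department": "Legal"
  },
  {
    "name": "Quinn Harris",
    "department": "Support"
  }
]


Counting 'department' values across 10 records:

  Legal: 5 #####
  Finance: 1 #
  Marketing: 1 #
  Engineering: 1 #
  Sales: 1 #
  Support: 1 #

Most common: Legal (5 times)

Legal (5 times)


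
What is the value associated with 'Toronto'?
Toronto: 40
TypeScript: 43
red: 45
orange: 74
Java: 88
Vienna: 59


Looking up key 'Toronto'
Value: 40

40


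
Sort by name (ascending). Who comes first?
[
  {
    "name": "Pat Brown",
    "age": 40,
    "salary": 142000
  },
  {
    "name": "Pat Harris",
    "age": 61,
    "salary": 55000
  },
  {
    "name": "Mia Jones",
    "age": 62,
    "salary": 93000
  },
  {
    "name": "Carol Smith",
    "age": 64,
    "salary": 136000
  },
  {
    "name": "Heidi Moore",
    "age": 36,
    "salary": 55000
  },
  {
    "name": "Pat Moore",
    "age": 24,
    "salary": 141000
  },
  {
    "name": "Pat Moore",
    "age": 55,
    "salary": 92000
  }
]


Sort by: name (ascending)

Sorted order:
  1. Carol Smith (name = Carol Smith)
  2. Heidi Moore (name = Heidi Moore)
  3. Mia Jones (name = Mia Jones)
  4. Pat Brown (name = Pat Brown)
  5. Pat Harris (name = Pat Harris)
  6. Pat Moore (name = Pat Moore)
  7. Pat Moore (name = Pat Moore)

First: Carol Smith

Carol Smith


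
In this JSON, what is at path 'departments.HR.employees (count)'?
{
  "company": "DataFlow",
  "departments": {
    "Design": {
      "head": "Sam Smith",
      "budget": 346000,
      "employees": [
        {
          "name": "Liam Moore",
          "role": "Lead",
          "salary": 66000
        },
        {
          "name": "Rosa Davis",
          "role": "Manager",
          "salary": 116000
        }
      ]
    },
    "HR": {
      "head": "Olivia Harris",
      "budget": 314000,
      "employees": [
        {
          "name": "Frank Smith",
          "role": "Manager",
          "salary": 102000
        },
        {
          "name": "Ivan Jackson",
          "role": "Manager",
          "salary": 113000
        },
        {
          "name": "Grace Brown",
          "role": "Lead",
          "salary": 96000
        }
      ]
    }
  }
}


Path: departments.HR.employees (count)

Navigate:
  -> departments
  -> HR
  -> employees (array, length 3)

3


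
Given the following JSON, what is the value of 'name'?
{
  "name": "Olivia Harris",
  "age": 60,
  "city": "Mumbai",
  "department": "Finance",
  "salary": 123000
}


Looking up field 'name'
Value: Olivia Harris

Olivia Harris


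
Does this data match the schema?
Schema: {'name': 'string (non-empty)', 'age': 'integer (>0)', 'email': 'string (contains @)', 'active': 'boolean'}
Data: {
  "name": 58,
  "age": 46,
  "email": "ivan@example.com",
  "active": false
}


Validating each field against schema:
  name: FAIL (58 is not a string)
  age: OK (positive integer)
  email: OK (string with @)
  active: OK (boolean)

Result: INVALID (1 error: name)

INVALID (1 error: name)


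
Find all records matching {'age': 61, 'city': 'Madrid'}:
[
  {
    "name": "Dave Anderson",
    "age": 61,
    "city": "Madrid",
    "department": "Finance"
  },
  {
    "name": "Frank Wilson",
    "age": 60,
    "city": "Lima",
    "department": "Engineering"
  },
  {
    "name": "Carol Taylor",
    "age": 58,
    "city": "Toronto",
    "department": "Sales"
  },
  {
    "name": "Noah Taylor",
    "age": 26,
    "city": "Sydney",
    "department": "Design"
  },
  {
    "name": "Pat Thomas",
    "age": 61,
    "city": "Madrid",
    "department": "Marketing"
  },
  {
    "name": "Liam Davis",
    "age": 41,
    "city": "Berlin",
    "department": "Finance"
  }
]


Search criteria: {'age': 61, 'city': 'Madrid'}

Checking 6 records:
  Dave Anderson: {age: 61, city: Madrid} <-- MATCH
  Frank Wilson: {age: 60, city: Lima}
  Carol Taylor: {age: 58, city: Toronto}
  Noah Taylor: {age: 26, city: Sydney}
  Pat Thomas: {age: 61, city: Madrid} <-- MATCH
  Liam Davis: {age: 41, city: Berlin}

Matches: ["Dave Anderson", "Pat Thomas"]

["Dave Anderson", "Pat Thomas"]


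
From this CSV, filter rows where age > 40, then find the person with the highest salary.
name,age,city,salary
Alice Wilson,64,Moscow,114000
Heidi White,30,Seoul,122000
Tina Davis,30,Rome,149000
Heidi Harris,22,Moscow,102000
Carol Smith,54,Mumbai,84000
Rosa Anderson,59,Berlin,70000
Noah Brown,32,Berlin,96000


Filter: age > 40
Sort by: salary (descending)

Filtered records (3):
  Alice Wilson, age 64, salary $114000
  Carol Smith, age 54, salary $84000
  Rosa Anderson, age 59, salary $70000

Highest salary: Alice Wilson ($114000)

Alice Wilson


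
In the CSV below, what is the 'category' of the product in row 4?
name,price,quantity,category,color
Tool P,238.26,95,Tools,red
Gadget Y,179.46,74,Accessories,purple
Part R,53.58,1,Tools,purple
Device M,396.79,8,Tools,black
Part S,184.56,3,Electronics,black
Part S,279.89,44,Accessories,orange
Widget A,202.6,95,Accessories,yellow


Query: Row 4 ('Device M'), column 'category'
Value: Tools

Tools


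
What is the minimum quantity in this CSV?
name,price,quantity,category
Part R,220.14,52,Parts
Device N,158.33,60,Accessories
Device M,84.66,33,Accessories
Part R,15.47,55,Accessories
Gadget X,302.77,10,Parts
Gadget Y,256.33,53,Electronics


Computing minimum quantity:
Values: [52, 60, 33, 55, 10, 53]
Min = 10

10


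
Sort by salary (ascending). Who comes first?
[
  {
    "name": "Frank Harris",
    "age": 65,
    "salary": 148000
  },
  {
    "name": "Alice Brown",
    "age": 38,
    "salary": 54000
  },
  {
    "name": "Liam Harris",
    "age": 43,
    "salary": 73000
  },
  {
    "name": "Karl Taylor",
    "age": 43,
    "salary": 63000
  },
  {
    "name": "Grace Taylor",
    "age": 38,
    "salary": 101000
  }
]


Sort by: salary (ascending)

Sorted order:
  1. Alice Brown (salary = 54000)
  2. Karl Taylor (salary = 63000)
  3. Liam Harris (salary = 73000)
  4. Grace Taylor (salary = 101000)
  5. Frank Harris (salary = 148000)

First: Alice Brown

Alice Brown


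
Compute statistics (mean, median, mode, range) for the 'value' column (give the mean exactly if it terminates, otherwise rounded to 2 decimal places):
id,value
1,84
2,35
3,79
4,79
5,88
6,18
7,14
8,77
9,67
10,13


Data: [84, 35, 79, 79, 88, 18, 14, 77, 67, 13]
Count: 10
Sum: 554
Mean: 554/10 = 55.4
Sorted: [13, 14, 18, 35, 67, 77, 79, 79, 84, 88]
Median: 72.0
Mode: 79 (2 times)
Range: 88 - 13 = 75
Min: 13, Max: 88

mean=55.4, median=72.0, mode=79, range=75


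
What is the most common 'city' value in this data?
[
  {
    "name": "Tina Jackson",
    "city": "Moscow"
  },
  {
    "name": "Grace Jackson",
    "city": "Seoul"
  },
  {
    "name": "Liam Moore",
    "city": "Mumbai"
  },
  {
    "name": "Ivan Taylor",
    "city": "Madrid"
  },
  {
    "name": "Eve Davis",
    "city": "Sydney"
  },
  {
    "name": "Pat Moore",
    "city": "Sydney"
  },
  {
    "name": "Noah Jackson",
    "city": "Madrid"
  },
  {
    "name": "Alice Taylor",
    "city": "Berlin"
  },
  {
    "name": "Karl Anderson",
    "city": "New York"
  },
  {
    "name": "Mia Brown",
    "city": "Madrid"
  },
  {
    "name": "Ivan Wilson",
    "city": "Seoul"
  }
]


Counting 'city' values across 11 records:

  Madrid: 3 ###
  Seoul: 2 ##
  Sydney: 2 ##
  Moscow: 1 #
  Mumbai: 1 #
  Berlin: 1 #
  New York: 1 #

Most common: Madrid (3 times)

Madrid (3 times)


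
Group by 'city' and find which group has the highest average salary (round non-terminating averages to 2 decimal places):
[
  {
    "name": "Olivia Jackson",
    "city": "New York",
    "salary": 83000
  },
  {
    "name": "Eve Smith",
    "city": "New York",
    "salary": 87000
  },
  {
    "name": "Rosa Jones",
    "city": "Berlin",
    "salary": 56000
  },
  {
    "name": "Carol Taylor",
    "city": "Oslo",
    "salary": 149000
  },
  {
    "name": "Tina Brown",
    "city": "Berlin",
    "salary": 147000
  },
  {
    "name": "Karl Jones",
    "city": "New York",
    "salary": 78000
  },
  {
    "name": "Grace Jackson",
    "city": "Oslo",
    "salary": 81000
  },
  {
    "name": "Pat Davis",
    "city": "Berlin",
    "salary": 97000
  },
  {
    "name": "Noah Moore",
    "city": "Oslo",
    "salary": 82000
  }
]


Group by: city

Groups:
  Berlin: 3 people, avg salary = 300000/3 = $100000
  New York: 3 people, avg salary = 248000/3 ≈ $82666.67
  Oslo: 3 people, avg salary = 312000/3 = $104000

Highest average salary: Oslo ($104000)

Oslo ($104000)


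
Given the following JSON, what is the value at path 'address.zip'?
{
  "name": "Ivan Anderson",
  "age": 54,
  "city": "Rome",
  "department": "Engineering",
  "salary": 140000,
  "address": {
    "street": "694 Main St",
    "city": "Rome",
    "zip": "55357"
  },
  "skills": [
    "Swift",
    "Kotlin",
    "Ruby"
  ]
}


Query: address.zip
Path: address -> zip
Value: 55357

55357


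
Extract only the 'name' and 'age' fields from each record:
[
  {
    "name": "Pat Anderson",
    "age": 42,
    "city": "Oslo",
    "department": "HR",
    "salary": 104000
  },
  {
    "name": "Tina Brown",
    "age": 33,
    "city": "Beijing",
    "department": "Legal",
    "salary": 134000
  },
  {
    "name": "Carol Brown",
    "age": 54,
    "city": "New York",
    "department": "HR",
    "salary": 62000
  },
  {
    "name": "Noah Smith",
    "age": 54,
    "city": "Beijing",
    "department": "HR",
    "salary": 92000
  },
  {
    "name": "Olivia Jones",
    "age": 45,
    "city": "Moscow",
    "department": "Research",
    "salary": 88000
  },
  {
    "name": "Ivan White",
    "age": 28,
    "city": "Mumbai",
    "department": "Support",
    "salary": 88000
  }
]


Original: 6 records with fields: name, age, city, department, salary
Keep: ['name', 'age']
Drop: ['city', 'department', 'salary']
Result: 6 records, 2 fields each

[
  {
    "name": "Pat Anderson",
    "age": 42
  },
  {
    "name": "Tina Brown",
    "age": 33
  },
  {
    "name": "Carol Brown",
    "age": 54
  },
  {
    "name": "Noah Smith",
    "age": 54
  },
  {
    "name": "Olivia Jones",
    "age": 45
  },
  {
    "name": "Ivan White",
    "age": 28
  }
]


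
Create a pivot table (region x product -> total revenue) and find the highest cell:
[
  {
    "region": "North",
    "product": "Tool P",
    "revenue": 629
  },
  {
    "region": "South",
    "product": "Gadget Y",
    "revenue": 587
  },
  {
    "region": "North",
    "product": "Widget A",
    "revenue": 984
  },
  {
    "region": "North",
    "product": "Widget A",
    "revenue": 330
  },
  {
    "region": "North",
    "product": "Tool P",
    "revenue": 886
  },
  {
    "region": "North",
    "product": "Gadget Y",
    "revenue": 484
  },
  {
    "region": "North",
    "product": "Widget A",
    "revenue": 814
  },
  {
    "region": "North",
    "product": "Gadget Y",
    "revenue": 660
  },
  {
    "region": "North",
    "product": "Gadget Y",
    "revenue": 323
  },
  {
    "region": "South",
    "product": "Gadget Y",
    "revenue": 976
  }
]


Pivot: region (rows) x product (columns) -> total revenue

     Gadget Y      Tool P        Widget A    
North         1467          1515          2128  
South         1563             0             0  

Highest: North / Widget A = $2128

North / Widget A = $2128


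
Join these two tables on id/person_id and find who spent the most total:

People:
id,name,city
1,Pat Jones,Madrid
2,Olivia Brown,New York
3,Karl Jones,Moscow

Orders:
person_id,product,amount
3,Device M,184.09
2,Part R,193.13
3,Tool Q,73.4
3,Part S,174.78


Join on: people.id = orders.person_id

Joined rows:
  Karl Jones (Moscow) bought Device M for $184.09
  Olivia Brown (New York) bought Part R for $193.13
  Karl Jones (Moscow) bought Tool Q for $73.4
  Karl Jones (Moscow) bought Part S for $174.78

Total per person:
  Karl Jones: $432.27
  Olivia Brown: $193.13

Top spender: Karl Jones ($432.27)

Karl Jones ($432.27)


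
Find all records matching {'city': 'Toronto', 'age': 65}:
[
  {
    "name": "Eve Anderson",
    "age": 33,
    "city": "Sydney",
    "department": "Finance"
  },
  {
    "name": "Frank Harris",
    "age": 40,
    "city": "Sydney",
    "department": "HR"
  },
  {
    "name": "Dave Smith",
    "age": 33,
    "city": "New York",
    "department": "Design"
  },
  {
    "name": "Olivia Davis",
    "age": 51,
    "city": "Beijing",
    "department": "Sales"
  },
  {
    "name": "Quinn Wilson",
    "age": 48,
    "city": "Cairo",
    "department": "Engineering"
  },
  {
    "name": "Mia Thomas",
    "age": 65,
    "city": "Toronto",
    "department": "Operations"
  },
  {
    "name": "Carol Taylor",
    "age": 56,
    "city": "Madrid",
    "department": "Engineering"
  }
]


Search criteria: {'city': 'Toronto', 'age': 65}

Checking 7 records:
  Eve Anderson: {city: Sydney, age: 33}
  Frank Harris: {city: Sydney, age: 40}
  Dave Smith: {city: New York, age: 33}
  Olivia Davis: {city: Beijing, age: 51}
  Quinn Wilson: {city: Cairo, age: 48}
  Mia Thomas: {city: Toronto, age: 65} <-- MATCH
  Carol Taylor: {city: Madrid, age: 56}

Matches: ["Mia Thomas"]

["Mia Thomas"]


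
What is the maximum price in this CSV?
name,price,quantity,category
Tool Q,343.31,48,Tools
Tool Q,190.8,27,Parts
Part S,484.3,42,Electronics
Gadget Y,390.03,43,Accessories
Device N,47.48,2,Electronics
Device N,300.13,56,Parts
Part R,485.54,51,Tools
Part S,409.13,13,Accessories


Computing maximum price:
Values: [343.31, 190.8, 484.3, 390.03, 47.48, 300.13, 485.54, 409.13]
Max = 485.54

485.54


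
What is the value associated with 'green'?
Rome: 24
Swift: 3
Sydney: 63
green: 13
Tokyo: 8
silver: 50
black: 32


Looking up key 'green'
Value: 13

13


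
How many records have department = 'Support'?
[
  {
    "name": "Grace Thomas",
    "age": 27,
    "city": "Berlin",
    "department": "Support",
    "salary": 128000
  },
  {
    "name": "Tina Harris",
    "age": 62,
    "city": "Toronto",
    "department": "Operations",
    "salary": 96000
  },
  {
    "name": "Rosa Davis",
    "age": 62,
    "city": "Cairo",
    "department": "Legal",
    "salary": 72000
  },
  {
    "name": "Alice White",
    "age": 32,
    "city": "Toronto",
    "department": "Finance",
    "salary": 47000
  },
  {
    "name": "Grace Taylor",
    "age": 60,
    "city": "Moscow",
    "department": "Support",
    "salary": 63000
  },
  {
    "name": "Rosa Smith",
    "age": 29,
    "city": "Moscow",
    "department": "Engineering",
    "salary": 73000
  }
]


Data: 6 records
Condition: department = 'Support'

Checking each record:
  Grace Thomas: Support MATCH
  Tina Harris: Operations
  Rosa Davis: Legal
  Alice White: Finance
  Grace Taylor: Support MATCH
  Rosa Smith: Engineering

Count: 2

2


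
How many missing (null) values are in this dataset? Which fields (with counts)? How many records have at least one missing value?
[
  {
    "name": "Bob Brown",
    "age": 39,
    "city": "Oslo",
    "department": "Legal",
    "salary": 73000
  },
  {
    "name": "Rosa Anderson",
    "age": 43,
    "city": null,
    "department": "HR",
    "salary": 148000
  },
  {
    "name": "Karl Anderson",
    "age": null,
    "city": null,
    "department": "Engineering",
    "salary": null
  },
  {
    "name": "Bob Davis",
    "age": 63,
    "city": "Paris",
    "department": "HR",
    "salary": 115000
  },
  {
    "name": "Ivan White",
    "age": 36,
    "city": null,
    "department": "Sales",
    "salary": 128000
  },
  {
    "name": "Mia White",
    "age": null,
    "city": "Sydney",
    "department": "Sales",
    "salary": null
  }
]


Checking for missing (null) values in 6 records:

  Bob Brown: complete
  Rosa Anderson: city
  Karl Anderson: age, city, salary
  Bob Davis: complete
  Ivan White: city
  Mia White: age, salary

Per field:
  name: 0 missing
  age: 2 missing
  city: 3 missing
  department: 0 missing
  salary: 2 missing

Total missing values: 7
Records with any missing: 4

7 missing values (age: 2, city: 3, salary: 2); 4 incomplete records


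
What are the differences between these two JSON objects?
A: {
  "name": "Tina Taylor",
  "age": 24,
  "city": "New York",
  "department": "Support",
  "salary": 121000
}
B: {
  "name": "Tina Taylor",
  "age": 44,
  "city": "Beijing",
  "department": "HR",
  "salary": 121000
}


Comparing each field (in key order):
  name: same
  age: DIFFERENT
  city: DIFFERENT
  department: DIFFERENT
  salary: same
Differences:
  age: 24 -> 44
  city: New York -> Beijing
  department: Support -> HR

3 field(s) changed

3 changes: age, city, department


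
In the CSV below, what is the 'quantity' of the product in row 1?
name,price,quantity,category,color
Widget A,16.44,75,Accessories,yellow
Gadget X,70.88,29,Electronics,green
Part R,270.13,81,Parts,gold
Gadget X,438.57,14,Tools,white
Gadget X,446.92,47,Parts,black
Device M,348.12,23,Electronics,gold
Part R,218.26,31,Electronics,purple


Query: Row 1 ('Widget A'), column 'quantity'
Value: 75

75


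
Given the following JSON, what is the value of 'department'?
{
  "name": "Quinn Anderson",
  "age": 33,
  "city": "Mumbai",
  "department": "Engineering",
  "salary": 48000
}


Looking up field 'department'
Value: Engineering

Engineering


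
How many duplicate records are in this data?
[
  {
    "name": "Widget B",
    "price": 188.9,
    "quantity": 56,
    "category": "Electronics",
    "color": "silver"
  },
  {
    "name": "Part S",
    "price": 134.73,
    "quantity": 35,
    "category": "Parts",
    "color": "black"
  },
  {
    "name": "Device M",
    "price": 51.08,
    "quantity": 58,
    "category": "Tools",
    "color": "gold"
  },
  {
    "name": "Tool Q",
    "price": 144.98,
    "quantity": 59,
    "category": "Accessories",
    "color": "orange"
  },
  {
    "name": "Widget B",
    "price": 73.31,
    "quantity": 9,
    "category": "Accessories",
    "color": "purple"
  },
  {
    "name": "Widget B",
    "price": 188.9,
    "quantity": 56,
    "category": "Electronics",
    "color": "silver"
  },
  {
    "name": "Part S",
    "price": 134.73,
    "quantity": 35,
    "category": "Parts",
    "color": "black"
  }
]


Checking 7 records for duplicates:

  Row 1: Widget B ($188.9, qty 56)
  Row 2: Part S ($134.73, qty 35)
  Row 3: Device M ($51.08, qty 58)
  Row 4: Tool Q ($144.98, qty 59)
  Row 5: Widget B ($73.31, qty 9)
  Row 6: Widget B ($188.9, qty 56) <-- DUPLICATE
  Row 7: Part S ($134.73, qty 35) <-- DUPLICATE

Duplicates found: 2
Unique records: 5

2 duplicates, 5 unique


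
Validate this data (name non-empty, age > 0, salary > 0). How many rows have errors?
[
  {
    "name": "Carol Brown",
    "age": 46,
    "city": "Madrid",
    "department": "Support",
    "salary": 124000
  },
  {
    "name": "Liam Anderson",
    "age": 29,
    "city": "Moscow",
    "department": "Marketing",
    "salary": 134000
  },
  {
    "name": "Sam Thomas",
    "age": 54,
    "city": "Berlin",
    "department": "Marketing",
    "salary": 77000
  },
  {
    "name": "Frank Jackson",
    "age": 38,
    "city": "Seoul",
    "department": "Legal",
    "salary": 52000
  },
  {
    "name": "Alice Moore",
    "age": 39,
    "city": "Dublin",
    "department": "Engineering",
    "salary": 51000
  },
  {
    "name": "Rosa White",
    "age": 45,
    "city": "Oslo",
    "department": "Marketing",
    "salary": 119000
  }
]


Validating 6 records:
Rules: name non-empty, age > 0, salary > 0

  Row 1 (Carol Brown): OK
  Row 2 (Liam Anderson): OK
  Row 3 (Sam Thomas): OK
  Row 4 (Frank Jackson): OK
  Row 5 (Alice Moore): OK
  Row 6 (Rosa White): OK

Total errors: 0

0 errors


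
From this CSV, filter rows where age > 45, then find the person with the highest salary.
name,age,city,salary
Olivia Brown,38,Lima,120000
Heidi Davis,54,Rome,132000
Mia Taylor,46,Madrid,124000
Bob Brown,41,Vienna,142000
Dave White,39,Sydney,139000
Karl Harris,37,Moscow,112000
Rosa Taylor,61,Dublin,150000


Filter: age > 45
Sort by: salary (descending)

Filtered records (3):
  Rosa Taylor, age 61, salary $150000
  Heidi Davis, age 54, salary $132000
  Mia Taylor, age 46, salary $124000

Highest salary: Rosa Taylor ($150000)

Rosa Taylor


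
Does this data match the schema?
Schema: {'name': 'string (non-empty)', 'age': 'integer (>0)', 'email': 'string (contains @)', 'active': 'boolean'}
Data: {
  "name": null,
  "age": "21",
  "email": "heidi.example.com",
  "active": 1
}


Validating each field against schema:
  name: FAIL (null is not a string)
  age: FAIL ("21" is not an integer)
  email: FAIL ("heidi.example.com" does not contain @)
  active: FAIL (1 is not a boolean)

Result: INVALID (4 errors: name, age, email, active)

INVALID (4 errors: name, age, email, active)


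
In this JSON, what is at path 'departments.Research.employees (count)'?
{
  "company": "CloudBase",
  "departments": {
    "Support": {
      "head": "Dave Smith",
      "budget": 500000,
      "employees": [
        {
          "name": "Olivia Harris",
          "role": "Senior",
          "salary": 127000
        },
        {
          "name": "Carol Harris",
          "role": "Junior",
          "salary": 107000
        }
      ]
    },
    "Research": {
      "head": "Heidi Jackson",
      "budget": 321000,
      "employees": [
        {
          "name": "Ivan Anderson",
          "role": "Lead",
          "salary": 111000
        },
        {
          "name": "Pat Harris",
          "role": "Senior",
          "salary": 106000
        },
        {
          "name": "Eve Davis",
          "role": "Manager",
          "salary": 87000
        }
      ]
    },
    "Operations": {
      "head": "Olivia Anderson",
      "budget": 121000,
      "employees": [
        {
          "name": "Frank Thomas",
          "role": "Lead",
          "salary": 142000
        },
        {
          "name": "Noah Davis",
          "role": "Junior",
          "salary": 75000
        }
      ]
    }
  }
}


Path: departments.Research.employees (count)

Navigate:
  -> departments
  -> Research
  -> employees (array, length 3)

3


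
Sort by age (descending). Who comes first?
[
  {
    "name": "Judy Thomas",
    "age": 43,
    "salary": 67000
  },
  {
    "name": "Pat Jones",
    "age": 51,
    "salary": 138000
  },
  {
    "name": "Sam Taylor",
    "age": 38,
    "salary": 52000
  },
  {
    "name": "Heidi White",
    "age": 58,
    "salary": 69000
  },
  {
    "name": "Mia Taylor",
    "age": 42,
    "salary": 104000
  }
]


Sort by: age (descending)

Sorted order:
  1. Heidi White (age = 58)
  2. Pat Jones (age = 51)
  3. Judy Thomas (age = 43)
  4. Mia Taylor (age = 42)
  5. Sam Taylor (age = 38)

First: Heidi White

Heidi White


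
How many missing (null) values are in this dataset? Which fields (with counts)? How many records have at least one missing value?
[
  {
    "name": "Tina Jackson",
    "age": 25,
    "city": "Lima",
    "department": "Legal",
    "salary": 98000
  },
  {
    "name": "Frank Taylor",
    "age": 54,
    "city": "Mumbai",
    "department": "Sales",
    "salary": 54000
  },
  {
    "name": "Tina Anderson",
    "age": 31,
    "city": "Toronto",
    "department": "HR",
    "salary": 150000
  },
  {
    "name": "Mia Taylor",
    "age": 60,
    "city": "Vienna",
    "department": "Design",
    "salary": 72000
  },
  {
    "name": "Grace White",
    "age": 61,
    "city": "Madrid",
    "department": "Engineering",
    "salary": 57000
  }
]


Checking for missing (null) values in 5 records:

  Tina Jackson: complete
  Frank Taylor: complete
  Tina Anderson: complete
  Mia Taylor: complete
  Grace White: complete

Per field:
  name: 0 missing
  age: 0 missing
  city: 0 missing
  department: 0 missing
  salary: 0 missing

Total missing values: 0
Records with any missing: 0

0 missing values (none); 0 incomplete records


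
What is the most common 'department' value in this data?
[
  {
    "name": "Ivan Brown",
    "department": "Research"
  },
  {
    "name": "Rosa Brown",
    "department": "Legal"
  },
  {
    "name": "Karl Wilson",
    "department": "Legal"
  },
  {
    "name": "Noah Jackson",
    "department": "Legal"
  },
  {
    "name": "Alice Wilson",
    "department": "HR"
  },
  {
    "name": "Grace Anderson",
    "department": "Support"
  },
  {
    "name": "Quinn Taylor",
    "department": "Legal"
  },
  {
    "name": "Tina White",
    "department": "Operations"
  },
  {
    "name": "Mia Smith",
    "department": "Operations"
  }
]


Counting 'department' values across 9 records:

  Legal: 4 ####
  Operations: 2 ##
  Research: 1 #
  HR: 1 #
  Support: 1 #

Most common: Legal (4 times)

Legal (4 times)


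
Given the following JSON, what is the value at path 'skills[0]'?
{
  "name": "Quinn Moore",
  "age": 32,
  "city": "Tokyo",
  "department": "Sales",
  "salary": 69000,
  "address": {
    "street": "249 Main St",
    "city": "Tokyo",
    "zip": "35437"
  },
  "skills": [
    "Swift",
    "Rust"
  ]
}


Query: skills[0]
Path: skills -> first element
Value: Swift

Swift


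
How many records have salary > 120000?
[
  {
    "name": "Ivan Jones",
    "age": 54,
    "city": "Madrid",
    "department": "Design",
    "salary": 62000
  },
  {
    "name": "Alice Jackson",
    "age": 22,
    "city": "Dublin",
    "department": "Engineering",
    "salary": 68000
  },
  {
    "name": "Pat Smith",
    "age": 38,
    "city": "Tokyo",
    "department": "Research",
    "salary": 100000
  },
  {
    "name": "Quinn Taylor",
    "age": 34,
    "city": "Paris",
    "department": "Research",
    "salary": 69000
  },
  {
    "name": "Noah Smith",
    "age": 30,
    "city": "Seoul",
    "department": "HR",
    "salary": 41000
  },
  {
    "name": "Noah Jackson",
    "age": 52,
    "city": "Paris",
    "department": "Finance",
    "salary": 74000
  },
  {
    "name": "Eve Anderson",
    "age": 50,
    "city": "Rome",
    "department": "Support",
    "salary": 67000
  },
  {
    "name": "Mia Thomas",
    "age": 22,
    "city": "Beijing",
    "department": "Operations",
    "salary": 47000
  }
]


Data: 8 records
Condition: salary > 120000

Checking each record:
  Ivan Jones: 62000
  Alice Jackson: 68000
  Pat Smith: 100000
  Quinn Taylor: 69000
  Noah Smith: 41000
  Noah Jackson: 74000
  Eve Anderson: 67000
  Mia Thomas: 47000

Count: 0

0


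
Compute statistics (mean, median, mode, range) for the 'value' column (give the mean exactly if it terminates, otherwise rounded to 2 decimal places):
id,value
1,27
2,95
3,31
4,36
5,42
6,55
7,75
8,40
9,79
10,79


Data: [27, 95, 31, 36, 42, 55, 75, 40, 79, 79]
Count: 10
Sum: 559
Mean: 559/10 = 55.9
Sorted: [27, 31, 36, 40, 42, 55, 75, 79, 79, 95]
Median: 48.5
Mode: 79 (2 times)
Range: 95 - 27 = 68
Min: 27, Max: 95

mean=55.9, median=48.5, mode=79, range=68


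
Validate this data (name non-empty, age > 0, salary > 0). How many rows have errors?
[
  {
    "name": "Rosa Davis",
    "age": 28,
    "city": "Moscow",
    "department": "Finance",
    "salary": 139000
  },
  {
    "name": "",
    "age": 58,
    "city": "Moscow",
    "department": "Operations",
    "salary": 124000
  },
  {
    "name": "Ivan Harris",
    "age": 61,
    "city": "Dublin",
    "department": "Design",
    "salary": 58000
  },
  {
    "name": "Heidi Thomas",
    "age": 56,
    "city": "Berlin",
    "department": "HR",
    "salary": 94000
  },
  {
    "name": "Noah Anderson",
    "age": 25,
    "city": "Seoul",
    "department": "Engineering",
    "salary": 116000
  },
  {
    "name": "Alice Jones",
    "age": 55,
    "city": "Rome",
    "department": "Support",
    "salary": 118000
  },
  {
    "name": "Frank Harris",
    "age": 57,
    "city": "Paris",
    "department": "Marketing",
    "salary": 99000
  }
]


Validating 7 records:
Rules: name non-empty, age > 0, salary > 0

  Row 1 (Rosa Davis): OK
  Row 2 (???): empty name
  Row 3 (Ivan Harris): OK
  Row 4 (Heidi Thomas): OK
  Row 5 (Noah Anderson): OK
  Row 6 (Alice Jones): OK
  Row 7 (Frank Harris): OK

Total errors: 1

1 errors


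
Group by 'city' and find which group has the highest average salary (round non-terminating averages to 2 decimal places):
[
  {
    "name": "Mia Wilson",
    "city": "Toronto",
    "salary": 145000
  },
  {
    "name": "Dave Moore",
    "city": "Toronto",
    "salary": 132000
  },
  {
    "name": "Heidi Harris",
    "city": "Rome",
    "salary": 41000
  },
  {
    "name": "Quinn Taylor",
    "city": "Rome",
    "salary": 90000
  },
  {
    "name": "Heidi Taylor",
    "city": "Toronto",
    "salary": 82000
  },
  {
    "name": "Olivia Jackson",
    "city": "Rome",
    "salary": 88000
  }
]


Group by: city

Groups:
  Rome: 3 people, avg salary = 219000/3 = $73000
  Toronto: 3 people, avg salary = 359000/3 ≈ $119666.67

Highest average salary: Toronto (≈$119666.67)

Toronto (≈$119666.67)


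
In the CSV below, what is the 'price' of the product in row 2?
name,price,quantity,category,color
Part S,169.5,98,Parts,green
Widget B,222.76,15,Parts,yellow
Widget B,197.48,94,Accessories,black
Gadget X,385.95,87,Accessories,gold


Query: Row 2 ('Widget B'), column 'price'
Value: 222.76

222.76


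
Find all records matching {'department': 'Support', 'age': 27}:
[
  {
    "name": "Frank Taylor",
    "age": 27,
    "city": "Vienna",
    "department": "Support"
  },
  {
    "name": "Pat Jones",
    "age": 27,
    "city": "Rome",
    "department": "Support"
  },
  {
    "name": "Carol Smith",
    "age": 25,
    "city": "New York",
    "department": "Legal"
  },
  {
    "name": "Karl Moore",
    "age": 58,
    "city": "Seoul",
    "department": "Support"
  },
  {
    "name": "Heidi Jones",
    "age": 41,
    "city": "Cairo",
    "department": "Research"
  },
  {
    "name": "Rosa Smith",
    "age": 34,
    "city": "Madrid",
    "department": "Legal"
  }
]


Search criteria: {'department': 'Support', 'age': 27}

Checking 6 records:
  Frank Taylor: {department: Support, age: 27} <-- MATCH
  Pat Jones: {department: Support, age: 27} <-- MATCH
  Carol Smith: {department: Legal, age: 25}
  Karl Moore: {department: Support, age: 58}
  Heidi Jones: {department: Research, age: 41}
  Rosa Smith: {department: Legal, age: 34}

Matches: ["Frank Taylor", "Pat Jones"]

["Frank Taylor", "Pat Jones"]


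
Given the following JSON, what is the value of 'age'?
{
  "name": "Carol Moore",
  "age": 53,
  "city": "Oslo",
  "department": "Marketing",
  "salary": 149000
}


Looking up field 'age'
Value: 53

53


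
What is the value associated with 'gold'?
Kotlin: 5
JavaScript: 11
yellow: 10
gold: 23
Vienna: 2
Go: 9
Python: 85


Looking up key 'gold'
Value: 23

23


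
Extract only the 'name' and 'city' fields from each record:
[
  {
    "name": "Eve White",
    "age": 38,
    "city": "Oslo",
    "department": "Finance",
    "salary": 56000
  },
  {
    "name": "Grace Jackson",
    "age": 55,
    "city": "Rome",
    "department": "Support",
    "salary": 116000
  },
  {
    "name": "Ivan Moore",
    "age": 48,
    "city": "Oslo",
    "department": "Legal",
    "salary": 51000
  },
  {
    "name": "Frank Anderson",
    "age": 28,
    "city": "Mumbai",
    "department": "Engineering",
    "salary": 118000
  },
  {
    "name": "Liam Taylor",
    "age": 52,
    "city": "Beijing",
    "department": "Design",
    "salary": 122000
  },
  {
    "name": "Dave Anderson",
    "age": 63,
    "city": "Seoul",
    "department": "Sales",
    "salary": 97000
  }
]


Original: 6 records with fields: name, age, city, department, salary
Keep: ['name', 'city']
Drop: ['age', 'department', 'salary']
Result: 6 records, 2 fields each

[
  {
    "name": "Eve White",
    "city": "Oslo"
  },
  {
    "name": "Grace Jackson",
    "city": "Rome"
  },
  {
    "name": "Ivan Moore",
    "city": "Oslo"
  },
  {
    "name": "Frank Anderson",
    "city": "Mumbai"
  },
  {
    "name": "Liam Taylor",
    "city": "Beijing"
  },
  {
    "name": "Dave Anderson",
    "city": "Seoul"
  }
]


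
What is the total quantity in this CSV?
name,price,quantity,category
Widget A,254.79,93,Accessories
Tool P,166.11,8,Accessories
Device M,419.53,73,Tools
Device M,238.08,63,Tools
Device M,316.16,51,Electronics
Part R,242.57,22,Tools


Computing total quantity:
Values: [93, 8, 73, 63, 51, 22]
Sum = 310

310


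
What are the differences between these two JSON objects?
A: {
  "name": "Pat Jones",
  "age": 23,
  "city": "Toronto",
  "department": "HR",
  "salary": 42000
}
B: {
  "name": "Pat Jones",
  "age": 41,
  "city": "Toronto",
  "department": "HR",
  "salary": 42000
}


Comparing each field (in key order):
  name: same
  age: DIFFERENT
  city: same
  department: same
  salary: same
Differences:
  age: 23 -> 41

1 field(s) changed

1 change: age


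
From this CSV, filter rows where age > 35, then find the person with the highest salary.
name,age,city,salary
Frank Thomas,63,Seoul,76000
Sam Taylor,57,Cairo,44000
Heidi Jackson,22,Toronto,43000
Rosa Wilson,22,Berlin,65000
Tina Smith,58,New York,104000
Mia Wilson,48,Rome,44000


Filter: age > 35
Sort by: salary (descending)

Filtered records (4):
  Tina Smith, age 58, salary $104000
  Frank Thomas, age 63, salary $76000
  Sam Taylor, age 57, salary $44000
  Mia Wilson, age 48, salary $44000

Highest salary: Tina Smith ($104000)

Tina Smith


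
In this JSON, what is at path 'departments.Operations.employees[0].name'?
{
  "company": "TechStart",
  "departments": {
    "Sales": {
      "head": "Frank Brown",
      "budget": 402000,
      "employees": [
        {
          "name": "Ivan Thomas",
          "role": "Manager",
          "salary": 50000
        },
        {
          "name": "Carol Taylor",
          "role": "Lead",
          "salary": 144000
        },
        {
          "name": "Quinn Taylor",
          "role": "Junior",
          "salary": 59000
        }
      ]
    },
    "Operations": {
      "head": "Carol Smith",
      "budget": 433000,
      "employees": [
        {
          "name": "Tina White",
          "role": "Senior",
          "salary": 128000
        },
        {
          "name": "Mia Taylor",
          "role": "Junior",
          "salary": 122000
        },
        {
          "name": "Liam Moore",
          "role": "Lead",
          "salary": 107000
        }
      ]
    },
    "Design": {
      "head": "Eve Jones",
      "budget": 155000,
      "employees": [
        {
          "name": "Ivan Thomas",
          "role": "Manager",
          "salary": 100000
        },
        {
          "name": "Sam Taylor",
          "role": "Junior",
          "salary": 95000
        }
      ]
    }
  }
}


Path: departments.Operations.employees[0].name

Navigate:
  -> departments
  -> Operations
  -> employees[0].name = 'Tina White'

Tina White


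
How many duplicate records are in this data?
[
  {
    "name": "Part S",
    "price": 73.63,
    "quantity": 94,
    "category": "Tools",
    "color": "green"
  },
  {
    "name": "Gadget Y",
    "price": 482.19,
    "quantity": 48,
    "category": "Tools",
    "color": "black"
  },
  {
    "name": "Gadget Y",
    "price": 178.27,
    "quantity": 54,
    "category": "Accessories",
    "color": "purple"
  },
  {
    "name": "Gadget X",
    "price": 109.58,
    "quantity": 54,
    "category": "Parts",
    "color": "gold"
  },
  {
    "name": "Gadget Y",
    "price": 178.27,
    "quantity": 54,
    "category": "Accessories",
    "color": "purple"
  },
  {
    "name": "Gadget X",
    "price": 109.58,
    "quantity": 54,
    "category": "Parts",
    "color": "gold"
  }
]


Checking 6 records for duplicates:

  Row 1: Part S ($73.63, qty 94)
  Row 2: Gadget Y ($482.19, qty 48)
  Row 3: Gadget Y ($178.27, qty 54)
  Row 4: Gadget X ($109.58, qty 54)
  Row 5: Gadget Y ($178.27, qty 54) <-- DUPLICATE
  Row 6: Gadget X ($109.58, qty 54) <-- DUPLICATE

Duplicates found: 2
Unique records: 4

2 duplicates, 4 unique


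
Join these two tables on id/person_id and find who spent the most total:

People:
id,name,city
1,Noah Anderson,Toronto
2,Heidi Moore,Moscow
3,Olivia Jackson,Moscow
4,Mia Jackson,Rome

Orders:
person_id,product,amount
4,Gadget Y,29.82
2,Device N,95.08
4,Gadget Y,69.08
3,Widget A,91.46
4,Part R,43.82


Join on: people.id = orders.person_id

Joined rows:
  Mia Jackson (Rome) bought Gadget Y for $29.82
  Heidi Moore (Moscow) bought Device N for $95.08
  Mia Jackson (Rome) bought Gadget Y for $69.08
  Olivia Jackson (Moscow) bought Widget A for $91.46
  Mia Jackson (Rome) bought Part R for $43.82

Total per person:
  Mia Jackson: $142.72
  Heidi Moore: $95.08
  Olivia Jackson: $91.46

Top spender: Mia Jackson ($142.72)

Mia Jackson ($142.72)


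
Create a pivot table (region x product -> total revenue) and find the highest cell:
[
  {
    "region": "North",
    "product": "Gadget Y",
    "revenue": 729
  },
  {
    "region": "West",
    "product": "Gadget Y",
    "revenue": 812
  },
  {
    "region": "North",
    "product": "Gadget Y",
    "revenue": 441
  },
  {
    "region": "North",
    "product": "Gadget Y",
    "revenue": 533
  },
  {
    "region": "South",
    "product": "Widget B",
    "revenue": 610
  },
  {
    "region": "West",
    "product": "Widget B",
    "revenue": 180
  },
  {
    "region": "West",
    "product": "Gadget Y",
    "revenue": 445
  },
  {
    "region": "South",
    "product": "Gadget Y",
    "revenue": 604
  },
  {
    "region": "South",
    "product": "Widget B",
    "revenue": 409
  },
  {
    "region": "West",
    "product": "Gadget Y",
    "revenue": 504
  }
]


Pivot: region (rows) x product (columns) -> total revenue

     Gadget Y      Widget B    
North         1703             0  
South          604          1019  
West          1761           180  

Highest: West / Gadget Y = $1761

West / Gadget Y = $1761


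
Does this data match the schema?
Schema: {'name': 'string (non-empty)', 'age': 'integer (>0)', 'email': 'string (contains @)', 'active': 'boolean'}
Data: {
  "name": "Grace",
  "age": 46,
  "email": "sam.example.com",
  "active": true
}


Validating each field against schema:
  name: OK (non-empty string)
  age: OK (positive integer)
  email: FAIL ("sam.example.com" does not contain @)
  active: OK (boolean)

Result: INVALID (1 error: email)

INVALID (1 error: email)


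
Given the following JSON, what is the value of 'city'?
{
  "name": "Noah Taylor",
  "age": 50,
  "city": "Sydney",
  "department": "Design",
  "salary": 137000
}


Looking up field 'city'
Value: Sydney

Sydney


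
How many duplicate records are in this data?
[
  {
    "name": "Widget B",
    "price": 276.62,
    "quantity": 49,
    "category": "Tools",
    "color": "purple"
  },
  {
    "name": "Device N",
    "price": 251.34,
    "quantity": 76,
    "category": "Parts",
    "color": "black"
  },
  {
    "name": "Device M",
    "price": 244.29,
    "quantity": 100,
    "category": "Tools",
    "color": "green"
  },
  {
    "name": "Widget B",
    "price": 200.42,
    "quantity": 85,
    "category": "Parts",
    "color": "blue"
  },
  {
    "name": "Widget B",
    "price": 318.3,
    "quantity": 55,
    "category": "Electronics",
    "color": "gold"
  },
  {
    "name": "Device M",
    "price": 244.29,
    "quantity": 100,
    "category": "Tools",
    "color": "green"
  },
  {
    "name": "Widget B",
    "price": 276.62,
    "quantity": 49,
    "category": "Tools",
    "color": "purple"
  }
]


Checking 7 records for duplicates:

  Row 1: Widget B ($276.62, qty 49)
  Row 2: Device N ($251.34, qty 76)
  Row 3: Device M ($244.29, qty 100)
  Row 4: Widget B ($200.42, qty 85)
  Row 5: Widget B ($318.3, qty 55)
  Row 6: Device M ($244.29, qty 100) <-- DUPLICATE
  Row 7: Widget B ($276.62, qty 49) <-- DUPLICATE

Duplicates found: 2
Unique records: 5

2 duplicates, 5 unique
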